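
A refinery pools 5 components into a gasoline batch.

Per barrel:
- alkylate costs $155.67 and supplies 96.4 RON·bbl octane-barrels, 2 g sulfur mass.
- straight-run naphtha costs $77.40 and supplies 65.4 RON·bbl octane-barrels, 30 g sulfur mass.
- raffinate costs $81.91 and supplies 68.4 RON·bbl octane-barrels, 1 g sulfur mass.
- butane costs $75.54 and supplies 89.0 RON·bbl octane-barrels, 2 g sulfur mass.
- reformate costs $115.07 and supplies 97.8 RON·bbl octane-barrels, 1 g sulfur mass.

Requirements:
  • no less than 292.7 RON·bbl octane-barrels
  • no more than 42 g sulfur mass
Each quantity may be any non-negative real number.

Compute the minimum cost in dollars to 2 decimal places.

Let x1 = barrels of alkylate, x2 = barrels of straight-run naphtha, x3 = barrels of raffinate, x4 = barrels of butane, x5 = barrels of reformate.
Minimize 155.67x1 + 77.4x2 + 81.91x3 + 75.54x4 + 115.07x5 subject to:
  96.4x1 + 65.4x2 + 68.4x3 + 89x4 + 97.8x5 ≥ 292.7   (octane-barrels)
  2x1 + 30x2 + 1x3 + 2x4 + 1x5 ≤ 42   (sulfur mass)
  x1, x2, x3, x4, x5 ≥ 0.
The optimal basis is {butane}; alkylate, straight-run naphtha, raffinate, reformate drop out. The octane-barrels requirement is met with equality.
So butane = 3.28876 barrels.
Cost = 75.54·3.28876 = 248.4329.

$248.43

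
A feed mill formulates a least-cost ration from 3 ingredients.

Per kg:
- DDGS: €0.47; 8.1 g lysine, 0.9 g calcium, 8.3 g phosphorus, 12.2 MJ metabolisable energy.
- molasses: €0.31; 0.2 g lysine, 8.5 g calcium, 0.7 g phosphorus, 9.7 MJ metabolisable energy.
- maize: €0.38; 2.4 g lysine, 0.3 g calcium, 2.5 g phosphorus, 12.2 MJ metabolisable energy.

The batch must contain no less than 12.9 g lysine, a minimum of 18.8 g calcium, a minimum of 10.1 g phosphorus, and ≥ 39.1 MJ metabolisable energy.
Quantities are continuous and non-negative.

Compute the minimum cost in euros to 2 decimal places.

€1.37

Set it up as a linear program. Let x1 = kg of DDGS, x2 = kg of molasses, x3 = kg of maize.
Minimise 0.47x1 + 0.31x2 + 0.38x3 with:
  8.1x1 + 0.2x2 + 2.4x3 ≥ 12.9   (lysine)
  0.9x1 + 8.5x2 + 0.3x3 ≥ 18.8   (calcium)
  8.3x1 + 0.7x2 + 2.5x3 ≥ 10.1   (phosphorus)
  12.2x1 + 9.7x2 + 12.2x3 ≥ 39.1   (metabolisable energy)
  x1, x2, x3 ≥ 0.
All 3 inputs are positive at the optimum. Binding constraints: lysine, calcium, metabolisable energy.
That vertex is x1 = 1.528, x2 = 2.048, x3 = 0.04879.
Cost = 0.47·1.528 + 0.31·2.048 + 0.38·0.04879 = 1.3716.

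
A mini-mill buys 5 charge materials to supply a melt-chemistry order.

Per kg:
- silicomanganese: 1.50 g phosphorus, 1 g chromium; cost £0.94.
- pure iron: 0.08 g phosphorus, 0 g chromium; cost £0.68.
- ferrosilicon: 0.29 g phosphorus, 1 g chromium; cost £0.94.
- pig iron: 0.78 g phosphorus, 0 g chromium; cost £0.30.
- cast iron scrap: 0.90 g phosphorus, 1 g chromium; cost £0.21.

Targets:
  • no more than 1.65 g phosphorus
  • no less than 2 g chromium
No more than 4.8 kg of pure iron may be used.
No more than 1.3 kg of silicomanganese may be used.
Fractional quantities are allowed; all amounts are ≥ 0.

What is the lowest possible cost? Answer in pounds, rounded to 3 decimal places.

Let x1 = kg of silicomanganese, x2 = kg of pure iron, x3 = kg of ferrosilicon, x4 = kg of pig iron, x5 = kg of cast iron scrap.
Minimise 0.94x1 + 0.68x2 + 0.94x3 + 0.3x4 + 0.21x5 with:
  1.5x1 + 0.08x2 + 0.29x3 + 0.78x4 + 0.9x5 ≤ 1.65   (phosphorus)
  1x1 + 1x3 + 1x5 ≥ 2   (chromium)
  x2 ≤ 4.8
  x1 ≤ 1.3
  x1, x2, x3, x4, x5 ≥ 0.
The cheapest feasible vertex uses only ferrosilicon, cast iron scrap; silicomanganese, pure iron, pig iron are not used. The phosphorus and chromium requirements are met with equality.
That vertex is x3 = 0.2459, x5 = 1.7541.
Hence cost = 0.94·0.2459 + 0.21·1.7541 = £0.59951.

£0.600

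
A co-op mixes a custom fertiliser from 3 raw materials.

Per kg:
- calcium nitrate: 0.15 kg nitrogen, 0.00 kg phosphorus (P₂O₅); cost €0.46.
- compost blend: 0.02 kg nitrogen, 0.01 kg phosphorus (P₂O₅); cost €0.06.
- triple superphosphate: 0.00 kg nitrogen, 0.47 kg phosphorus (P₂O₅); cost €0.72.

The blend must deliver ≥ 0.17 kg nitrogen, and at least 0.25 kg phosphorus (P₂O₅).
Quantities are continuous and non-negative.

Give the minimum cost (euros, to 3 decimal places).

€0.763

Treat it as an LP. Let x1 = kg of calcium nitrate, x2 = kg of compost blend, x3 = kg of triple superphosphate.
Minimize 0.46x1 + 0.06x2 + 0.72x3 subject to:
  0.15x1 + 0.02x2 ≥ 0.17   (nitrogen)
  0.01x2 + 0.47x3 ≥ 0.25   (phosphorus (P₂O₅))
  x1, x2, x3 ≥ 0.
The minimum-cost mix takes nothing from calcium nitrate — only compost blend, triple superphosphate. Binding constraints: nitrogen and phosphorus (P₂O₅).
Solving gives x2 = 8.5, x3 = 0.3511.
Hence cost = 0.06·8.5 + 0.72·0.3511 = €0.76279.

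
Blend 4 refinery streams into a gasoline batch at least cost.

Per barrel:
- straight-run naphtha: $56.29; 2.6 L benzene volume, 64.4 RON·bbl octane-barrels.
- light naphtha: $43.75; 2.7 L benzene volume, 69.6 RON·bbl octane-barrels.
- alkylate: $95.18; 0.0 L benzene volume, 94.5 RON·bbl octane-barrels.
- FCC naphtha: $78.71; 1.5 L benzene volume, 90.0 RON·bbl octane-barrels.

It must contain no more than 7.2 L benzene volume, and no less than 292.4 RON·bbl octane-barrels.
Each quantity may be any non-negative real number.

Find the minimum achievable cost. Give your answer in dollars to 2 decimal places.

$224.24

Let x1 = barrels of straight-run naphtha, x2 = barrels of light naphtha, x3 = barrels of alkylate, x4 = barrels of FCC naphtha.
Minimize 56.29x1 + 43.75x2 + 95.18x3 + 78.71x4 with:
  2.6x1 + 2.7x2 + 1.5x4 ≤ 7.2   (benzene volume)
  64.4x1 + 69.6x2 + 94.5x3 + 90x4 ≥ 292.4   (octane-barrels)
  x1, x2, x3, x4 ≥ 0.
At the optimum only light naphtha, alkylate are positive (straight-run naphtha, FCC naphtha = 0). The benzene volume and octane-barrels requirements are met with equality.
That vertex is x2 = 2.6667, x3 = 1.1302.
Objective = 43.75·2.6667 + 95.18·1.1302 = 224.2406.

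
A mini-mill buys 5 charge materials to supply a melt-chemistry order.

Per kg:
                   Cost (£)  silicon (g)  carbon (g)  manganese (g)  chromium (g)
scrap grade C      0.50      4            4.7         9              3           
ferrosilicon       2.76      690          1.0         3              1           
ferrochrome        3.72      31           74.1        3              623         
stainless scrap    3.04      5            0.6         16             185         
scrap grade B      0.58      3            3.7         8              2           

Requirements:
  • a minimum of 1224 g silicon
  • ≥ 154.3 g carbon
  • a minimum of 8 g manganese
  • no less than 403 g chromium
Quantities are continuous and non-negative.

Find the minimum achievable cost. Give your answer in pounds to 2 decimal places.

£12.30

Treat it as an LP. Let x1 = kg of scrap grade C, x2 = kg of ferrosilicon, x3 = kg of ferrochrome, x4 = kg of stainless scrap, x5 = kg of scrap grade B.
min 0.5x1 + 2.76x2 + 3.72x3 + 3.04x4 + 0.58x5 subject to:
  4x1 + 690x2 + 31x3 + 5x4 + 3x5 ≥ 1224   (silicon)
  4.7x1 + 1x2 + 74.1x3 + 0.6x4 + 3.7x5 ≥ 154.3   (carbon)
  9x1 + 3x2 + 3x3 + 16x4 + 8x5 ≥ 8   (manganese)
  3x1 + 1x2 + 623x3 + 185x4 + 2x5 ≥ 403   (chromium)
  x1, x2, x3, x4, x5 ≥ 0.
The cheapest feasible vertex uses only ferrosilicon, ferrochrome; scrap grade C, stainless scrap, scrap grade B are not used. Binding constraints: silicon and carbon.
Optimal quantities: ferrosilicon = 1.681 kg, ferrochrome = 2.06 kg.
Hence cost = 2.76·1.681 + 3.72·2.06 = £12.3028.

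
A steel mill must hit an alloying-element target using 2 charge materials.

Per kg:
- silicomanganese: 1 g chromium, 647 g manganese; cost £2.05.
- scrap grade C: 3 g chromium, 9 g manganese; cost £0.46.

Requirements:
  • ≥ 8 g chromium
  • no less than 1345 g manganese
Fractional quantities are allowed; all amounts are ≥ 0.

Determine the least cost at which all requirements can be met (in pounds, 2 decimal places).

£5.12

Treat it as an LP. Let x1 = kg of silicomanganese, x2 = kg of scrap grade C.
Minimise 2.05x1 + 0.46x2 with:
  1x1 + 3x2 ≥ 8   (chromium)
  647x1 + 9x2 ≥ 1345   (manganese)
  x1, x2 ≥ 0.
Both inputs are positive at the optimum. Binding constraints: chromium and manganese.
Solving gives x1 = 2.051, x2 = 1.983.
Cost = 2.05·2.051 + 0.46·1.983 = 5.1167.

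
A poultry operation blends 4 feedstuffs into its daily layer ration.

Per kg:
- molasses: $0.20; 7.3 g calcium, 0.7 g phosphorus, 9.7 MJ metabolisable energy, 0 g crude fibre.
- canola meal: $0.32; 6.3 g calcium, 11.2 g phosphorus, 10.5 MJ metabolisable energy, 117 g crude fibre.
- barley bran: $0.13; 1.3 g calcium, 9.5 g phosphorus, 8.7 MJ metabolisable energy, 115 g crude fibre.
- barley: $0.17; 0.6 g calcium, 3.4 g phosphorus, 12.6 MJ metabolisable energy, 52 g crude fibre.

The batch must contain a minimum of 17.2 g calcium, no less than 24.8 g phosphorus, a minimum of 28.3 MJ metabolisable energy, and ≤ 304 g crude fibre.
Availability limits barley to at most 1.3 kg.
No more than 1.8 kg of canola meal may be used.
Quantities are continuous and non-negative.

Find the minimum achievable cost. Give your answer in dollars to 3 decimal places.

Set it up as a linear program. Let x1 = kg of molasses, x2 = kg of canola meal, x3 = kg of barley bran, x4 = kg of barley.
Minimise 0.2x1 + 0.32x2 + 0.13x3 + 0.17x4 subject to:
  7.3x1 + 6.3x2 + 1.3x3 + 0.6x4 ≥ 17.2   (calcium)
  0.7x1 + 11.2x2 + 9.5x3 + 3.4x4 ≥ 24.8   (phosphorus)
  9.7x1 + 10.5x2 + 8.7x3 + 12.6x4 ≥ 28.3   (metabolisable energy)
  117x2 + 115x3 + 52x4 ≤ 304   (crude fibre)
  x4 ≤ 1.3
  x2 ≤ 1.8
  x1, x2, x3, x4 ≥ 0.
The minimum-cost mix takes nothing from canola meal, barley — only molasses, barley bran. There the calcium and phosphorus constraints are tight.
Optimal quantities: molasses = 1.916 kg, barley bran = 2.469 kg.
Cost = 0.2·1.916 + 0.13·2.469 = 0.70417.

$0.704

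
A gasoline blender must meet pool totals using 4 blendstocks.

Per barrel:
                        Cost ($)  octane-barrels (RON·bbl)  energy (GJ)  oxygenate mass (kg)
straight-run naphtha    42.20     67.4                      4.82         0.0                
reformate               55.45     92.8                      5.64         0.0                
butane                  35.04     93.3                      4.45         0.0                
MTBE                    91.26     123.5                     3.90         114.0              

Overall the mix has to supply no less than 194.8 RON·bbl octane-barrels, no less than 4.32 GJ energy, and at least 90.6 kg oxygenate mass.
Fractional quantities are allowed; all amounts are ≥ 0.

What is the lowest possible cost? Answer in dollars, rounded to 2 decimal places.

Let x1 = barrels of straight-run naphtha, x2 = barrels of reformate, x3 = barrels of butane, x4 = barrels of MTBE.
Minimize 42.2x1 + 55.45x2 + 35.04x3 + 91.26x4 subject to:
  67.4x1 + 92.8x2 + 93.3x3 + 123.5x4 ≥ 194.8   (octane-barrels)
  4.82x1 + 5.64x2 + 4.45x3 + 3.9x4 ≥ 4.32   (energy)
  114x4 ≥ 90.6   (oxygenate mass)
  x1, x2, x3, x4 ≥ 0.
The minimum-cost mix takes nothing from straight-run naphtha, reformate — only butane, MTBE. The octane-barrels and oxygenate mass requirements are met with equality.
Solving gives x3 = 1.036, x4 = 0.7947.
Total cost: 35.04·1.036 + 91.26·0.7947 = 108.8258.

$108.83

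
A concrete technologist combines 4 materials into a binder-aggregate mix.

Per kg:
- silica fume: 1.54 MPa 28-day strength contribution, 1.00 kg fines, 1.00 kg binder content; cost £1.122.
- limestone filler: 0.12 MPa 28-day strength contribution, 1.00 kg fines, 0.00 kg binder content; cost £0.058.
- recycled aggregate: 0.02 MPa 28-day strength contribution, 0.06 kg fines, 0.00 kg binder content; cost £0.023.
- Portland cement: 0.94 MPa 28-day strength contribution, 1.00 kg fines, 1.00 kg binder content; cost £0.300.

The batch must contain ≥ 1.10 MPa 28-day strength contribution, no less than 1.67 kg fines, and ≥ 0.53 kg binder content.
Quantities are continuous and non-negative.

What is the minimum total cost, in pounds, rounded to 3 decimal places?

Let x1 = kg of silica fume, x2 = kg of limestone filler, x3 = kg of recycled aggregate, x4 = kg of Portland cement.
min 1.122x1 + 0.058x2 + 0.023x3 + 0.3x4 subject to:
  1.54x1 + 0.12x2 + 0.02x3 + 0.94x4 ≥ 1.1   (28-day strength contribution)
  1x1 + 1x2 + 0.06x3 + 1x4 ≥ 1.67   (fines)
  1x1 + 1x4 ≥ 0.53   (binder content)
  x1, x2, x3, x4 ≥ 0.
The minimum-cost mix takes nothing from silica fume, recycled aggregate — only limestone filler, Portland cement. The 28-day strength contribution and fines requirements are met with equality.
So limestone filler = 0.5729 kg, Portland cement = 1.097 kg.
Objective = 0.058·0.5729 + 0.3·1.097 = 0.36233.

£0.362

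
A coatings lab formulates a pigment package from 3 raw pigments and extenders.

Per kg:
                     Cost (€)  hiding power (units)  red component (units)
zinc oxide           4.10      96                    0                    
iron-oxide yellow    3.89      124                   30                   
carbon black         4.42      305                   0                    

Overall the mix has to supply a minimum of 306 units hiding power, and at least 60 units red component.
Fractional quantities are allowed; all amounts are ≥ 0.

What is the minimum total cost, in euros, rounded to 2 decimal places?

Let x1 = kg of zinc oxide, x2 = kg of iron-oxide yellow, x3 = kg of carbon black.
Minimize 4.1x1 + 3.89x2 + 4.42x3 with:
  96x1 + 124x2 + 305x3 ≥ 306   (hiding power)
  30x2 ≥ 60   (red component)
  x1, x2, x3 ≥ 0.
The cheapest feasible vertex uses only iron-oxide yellow, carbon black; zinc oxide is not used. There the hiding power and red component constraints are tight.
Optimal quantities: iron-oxide yellow = 2 kg, carbon black = 0.1902 kg.
Cost = 3.89·2 + 4.42·0.1902 = 8.6207.

€8.62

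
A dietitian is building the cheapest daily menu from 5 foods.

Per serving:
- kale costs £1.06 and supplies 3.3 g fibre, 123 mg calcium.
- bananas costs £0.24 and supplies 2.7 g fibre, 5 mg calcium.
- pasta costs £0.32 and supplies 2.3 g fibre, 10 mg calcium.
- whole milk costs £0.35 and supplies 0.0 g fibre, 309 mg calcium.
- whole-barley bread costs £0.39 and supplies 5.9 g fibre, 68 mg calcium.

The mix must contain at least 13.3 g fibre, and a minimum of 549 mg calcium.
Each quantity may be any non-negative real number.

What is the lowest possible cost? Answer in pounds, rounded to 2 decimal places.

Set it up as a linear program. Let x1 = servings of kale, x2 = servings of bananas, x3 = servings of pasta, x4 = servings of whole milk, x5 = servings of whole-barley bread.
Minimise 1.06x1 + 0.24x2 + 0.32x3 + 0.35x4 + 0.39x5 subject to:
  3.3x1 + 2.7x2 + 2.3x3 + 5.9x5 ≥ 13.3   (fibre)
  123x1 + 5x2 + 10x3 + 309x4 + 68x5 ≥ 549   (calcium)
  x1, x2, x3, x4, x5 ≥ 0.
At the optimum only whole milk, whole-barley bread are positive (kale, bananas, pasta = 0). The fibre and calcium requirements are met with equality.
So whole milk = 1.281 servings, whole-barley bread = 2.254 servings.
Cost = 0.35·1.281 + 0.39·2.254 = 1.3274.

£1.33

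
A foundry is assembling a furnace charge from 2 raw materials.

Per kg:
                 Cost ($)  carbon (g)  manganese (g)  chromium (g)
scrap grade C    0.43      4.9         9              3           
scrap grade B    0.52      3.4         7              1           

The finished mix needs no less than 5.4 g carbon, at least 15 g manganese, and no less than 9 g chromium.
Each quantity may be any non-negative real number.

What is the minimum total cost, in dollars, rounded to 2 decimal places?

Let x1 = kg of scrap grade C, x2 = kg of scrap grade B.
Minimise 0.43x1 + 0.52x2 s.t.:
  4.9x1 + 3.4x2 ≥ 5.4   (carbon)
  9x1 + 7x2 ≥ 15   (manganese)
  3x1 + 1x2 ≥ 9   (chromium)
  x1, x2 ≥ 0.
At the optimum only scrap grade C is positive (scrap grade B = 0). Binding constraint: chromium.
Solving gives x1 = 3.
Cost = 0.43·3 = 1.2900.

$1.29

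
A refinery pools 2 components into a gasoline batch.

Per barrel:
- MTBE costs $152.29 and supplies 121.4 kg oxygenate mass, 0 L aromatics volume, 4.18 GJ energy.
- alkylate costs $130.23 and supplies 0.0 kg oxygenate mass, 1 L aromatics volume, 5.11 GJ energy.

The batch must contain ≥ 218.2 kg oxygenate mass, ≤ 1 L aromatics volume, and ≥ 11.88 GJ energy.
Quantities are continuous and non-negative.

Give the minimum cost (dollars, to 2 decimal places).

Let x1 = barrels of MTBE, x2 = barrels of alkylate.
Minimise 152.29x1 + 130.23x2 with:
  121.4x1 ≥ 218.2   (oxygenate mass)
  1x2 ≤ 1   (aromatics volume)
  4.18x1 + 5.11x2 ≥ 11.88   (energy)
  x1, x2 ≥ 0.
Both inputs are positive at the optimum. There the oxygenate mass and energy constraints are tight.
Solving gives x1 = 1.7974, x2 = 0.8546.
Total cost: 152.29·1.7974 + 130.23·0.8546 = 385.0206.

$385.02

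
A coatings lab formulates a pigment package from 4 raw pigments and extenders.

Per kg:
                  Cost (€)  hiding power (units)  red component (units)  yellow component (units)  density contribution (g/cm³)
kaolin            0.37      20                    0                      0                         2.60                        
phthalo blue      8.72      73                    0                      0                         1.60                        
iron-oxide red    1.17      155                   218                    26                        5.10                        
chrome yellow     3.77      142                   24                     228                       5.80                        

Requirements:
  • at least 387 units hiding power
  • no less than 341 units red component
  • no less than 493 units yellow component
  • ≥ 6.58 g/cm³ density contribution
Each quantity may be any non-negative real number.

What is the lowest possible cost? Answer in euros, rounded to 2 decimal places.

Treat it as an LP. Let x1 = kg of kaolin, x2 = kg of phthalo blue, x3 = kg of iron-oxide red, x4 = kg of chrome yellow.
Minimise 0.37x1 + 8.72x2 + 1.17x3 + 3.77x4 s.t.:
  20x1 + 73x2 + 155x3 + 142x4 ≥ 387   (hiding power)
  218x3 + 24x4 ≥ 341   (red component)
  26x3 + 228x4 ≥ 493   (yellow component)
  2.6x1 + 1.6x2 + 5.1x3 + 5.8x4 ≥ 6.58   (density contribution)
  x1, x2, x3, x4 ≥ 0.
The optimal basis is {iron-oxide red, chrome yellow}; kaolin, phthalo blue drop out. There the red component and yellow component constraints are tight.
That vertex is x3 = 1.343, x4 = 2.009.
Cost = 1.17·1.343 + 3.77·2.009 = 9.1452.

€9.15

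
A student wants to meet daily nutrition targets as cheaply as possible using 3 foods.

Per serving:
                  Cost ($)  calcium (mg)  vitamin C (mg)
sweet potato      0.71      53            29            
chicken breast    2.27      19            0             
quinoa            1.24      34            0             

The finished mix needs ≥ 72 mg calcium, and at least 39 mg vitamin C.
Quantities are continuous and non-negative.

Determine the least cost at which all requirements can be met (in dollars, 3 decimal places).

$0.965

Set it up as a linear program. Let x1 = servings of sweet potato, x2 = servings of chicken breast, x3 = servings of quinoa.
min 0.71x1 + 2.27x2 + 1.24x3 with:
  53x1 + 19x2 + 34x3 ≥ 72   (calcium)
  29x1 ≥ 39   (vitamin C)
  x1, x2, x3 ≥ 0.
The optimal basis is {sweet potato}; chicken breast, quinoa drop out. There the calcium constraint is tight.
That vertex is x1 = 1.3585.
Hence cost = 0.71·1.3585 = $0.96454.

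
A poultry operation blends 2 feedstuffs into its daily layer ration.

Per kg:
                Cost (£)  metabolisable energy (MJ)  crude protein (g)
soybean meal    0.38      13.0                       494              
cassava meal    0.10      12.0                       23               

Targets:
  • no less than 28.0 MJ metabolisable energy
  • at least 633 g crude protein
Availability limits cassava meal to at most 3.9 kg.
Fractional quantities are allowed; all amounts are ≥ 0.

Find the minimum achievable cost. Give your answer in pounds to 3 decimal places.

£0.569

Set it up as a linear program. Let x1 = kg of soybean meal, x2 = kg of cassava meal.
Minimize 0.38x1 + 0.1x2 s.t.:
  13x1 + 12x2 ≥ 28   (metabolisable energy)
  494x1 + 23x2 ≥ 633   (crude protein)
  x2 ≤ 3.9
  x1, x2 ≥ 0.
Both inputs are positive at the optimum. The metabolisable energy and crude protein requirements are met with equality.
That vertex is x1 = 1.235, x2 = 0.9954.
Objective = 0.38·1.235 + 0.1·0.9954 = 0.56884.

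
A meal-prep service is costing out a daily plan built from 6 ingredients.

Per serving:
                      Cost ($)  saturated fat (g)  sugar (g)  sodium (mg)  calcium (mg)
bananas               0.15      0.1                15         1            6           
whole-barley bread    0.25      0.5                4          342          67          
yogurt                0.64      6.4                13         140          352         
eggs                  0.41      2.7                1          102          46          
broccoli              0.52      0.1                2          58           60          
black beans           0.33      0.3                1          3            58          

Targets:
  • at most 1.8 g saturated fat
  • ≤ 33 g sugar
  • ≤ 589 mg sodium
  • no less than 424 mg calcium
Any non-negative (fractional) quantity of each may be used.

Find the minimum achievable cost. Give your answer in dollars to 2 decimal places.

Let x1 = servings of bananas, x2 = servings of whole-barley bread, x3 = servings of yogurt, x4 = servings of eggs, x5 = servings of broccoli, x6 = servings of black beans.
Minimize 0.15x1 + 0.25x2 + 0.64x3 + 0.41x4 + 0.52x5 + 0.33x6 subject to:
  0.1x1 + 0.5x2 + 6.4x3 + 2.7x4 + 0.1x5 + 0.3x6 ≤ 1.8   (saturated fat)
  15x1 + 4x2 + 13x3 + 1x4 + 2x5 + 1x6 ≤ 33   (sugar)
  1x1 + 342x2 + 140x3 + 102x4 + 58x5 + 3x6 ≤ 589   (sodium)
  6x1 + 67x2 + 352x3 + 46x4 + 60x5 + 58x6 ≥ 424   (calcium)
  x1, x2, x3, x4, x5, x6 ≥ 0.
The minimum-cost mix takes nothing from bananas, yogurt, eggs — only whole-barley bread, broccoli, black beans. Binding constraints: saturated fat, sodium, calcium.
Optimal quantities: whole-barley bread = 1.227 servings, broccoli = 2.764 servings, black beans = 3.034 servings.
Total cost: 0.25·1.227 + 0.52·2.764 + 0.33·3.034 = 2.7453.

$2.75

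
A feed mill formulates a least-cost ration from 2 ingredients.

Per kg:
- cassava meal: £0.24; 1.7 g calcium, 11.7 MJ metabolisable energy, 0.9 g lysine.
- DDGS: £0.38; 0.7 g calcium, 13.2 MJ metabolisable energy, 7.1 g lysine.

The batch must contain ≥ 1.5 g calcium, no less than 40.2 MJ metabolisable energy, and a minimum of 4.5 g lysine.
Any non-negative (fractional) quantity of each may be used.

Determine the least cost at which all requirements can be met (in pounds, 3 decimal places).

£0.850

Let x1 = kg of cassava meal, x2 = kg of DDGS.
Minimize 0.24x1 + 0.38x2 with:
  1.7x1 + 0.7x2 ≥ 1.5   (calcium)
  11.7x1 + 13.2x2 ≥ 40.2   (metabolisable energy)
  0.9x1 + 7.1x2 ≥ 4.5   (lysine)
  x1, x2 ≥ 0.
Both inputs are positive at the optimum. There the metabolisable energy and lysine constraints are tight.
Optimal quantities: cassava meal = 3.175 kg, DDGS = 0.2314 kg.
Total cost: 0.24·3.175 + 0.38·0.2314 = 0.84993.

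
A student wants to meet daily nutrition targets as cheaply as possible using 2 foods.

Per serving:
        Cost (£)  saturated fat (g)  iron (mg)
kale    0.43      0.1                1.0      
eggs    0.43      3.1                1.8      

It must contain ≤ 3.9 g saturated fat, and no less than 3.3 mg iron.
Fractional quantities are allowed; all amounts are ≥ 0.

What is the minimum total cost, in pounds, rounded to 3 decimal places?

£0.998

Treat it as an LP. Let x1 = servings of kale, x2 = servings of eggs.
Minimise 0.43x1 + 0.43x2 subject to:
  0.1x1 + 3.1x2 ≤ 3.9   (saturated fat)
  1x1 + 1.8x2 ≥ 3.3   (iron)
  x1, x2 ≥ 0.
Both inputs are positive at the optimum. The saturated fat and iron requirements are met with equality.
That vertex is x1 = 1.099, x2 = 1.223.
Hence cost = 0.43·1.099 + 0.43·1.223 = £0.99846.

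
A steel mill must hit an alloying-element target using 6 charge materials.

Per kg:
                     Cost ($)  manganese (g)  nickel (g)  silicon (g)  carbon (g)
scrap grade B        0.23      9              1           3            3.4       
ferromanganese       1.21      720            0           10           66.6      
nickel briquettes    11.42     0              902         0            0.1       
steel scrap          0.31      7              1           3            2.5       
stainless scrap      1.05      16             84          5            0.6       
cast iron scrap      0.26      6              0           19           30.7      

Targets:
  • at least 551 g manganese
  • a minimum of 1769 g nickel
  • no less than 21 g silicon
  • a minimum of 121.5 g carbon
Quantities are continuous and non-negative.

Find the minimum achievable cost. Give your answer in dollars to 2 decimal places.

$23.21

Set it up as a linear program. Let x1 = kg of scrap grade B, x2 = kg of ferromanganese, x3 = kg of nickel briquettes, x4 = kg of steel scrap, x5 = kg of stainless scrap, x6 = kg of cast iron scrap.
Minimise 0.23x1 + 1.21x2 + 11.42x3 + 0.31x4 + 1.05x5 + 0.26x6 s.t.:
  9x1 + 720x2 + 7x4 + 16x5 + 6x6 ≥ 551   (manganese)
  1x1 + 902x3 + 1x4 + 84x5 ≥ 1769   (nickel)
  3x1 + 10x2 + 3x4 + 5x5 + 19x6 ≥ 21   (silicon)
  3.4x1 + 66.6x2 + 0.1x3 + 2.5x4 + 0.6x5 + 30.7x6 ≥ 121.5   (carbon)
  x1, x2, x3, x4, x5, x6 ≥ 0.
The minimum-cost mix takes nothing from scrap grade B, nickel briquettes, steel scrap — only ferromanganese, stainless scrap, cast iron scrap. The manganese, nickel, carbon requirements are met with equality.
Optimal quantities: ferromanganese = 0.2727 kg, stainless scrap = 21.06 kg, cast iron scrap = 2.955 kg.
Objective = 1.21·0.2727 + 1.05·21.06 + 0.26·2.955 = 23.2113.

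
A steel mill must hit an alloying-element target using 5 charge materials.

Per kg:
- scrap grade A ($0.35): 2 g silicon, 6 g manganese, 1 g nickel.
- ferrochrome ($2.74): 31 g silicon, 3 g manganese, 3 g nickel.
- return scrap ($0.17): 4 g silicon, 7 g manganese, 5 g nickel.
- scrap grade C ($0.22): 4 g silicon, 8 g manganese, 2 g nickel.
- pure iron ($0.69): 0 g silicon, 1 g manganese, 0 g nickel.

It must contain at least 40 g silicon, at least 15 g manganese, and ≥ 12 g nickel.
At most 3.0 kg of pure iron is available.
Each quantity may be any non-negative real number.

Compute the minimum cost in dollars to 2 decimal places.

Let x1 = kg of scrap grade A, x2 = kg of ferrochrome, x3 = kg of return scrap, x4 = kg of scrap grade C, x5 = kg of pure iron.
min 0.35x1 + 2.74x2 + 0.17x3 + 0.22x4 + 0.69x5 subject to:
  2x1 + 31x2 + 4x3 + 4x4 ≥ 40   (silicon)
  6x1 + 3x2 + 7x3 + 8x4 + 1x5 ≥ 15   (manganese)
  1x1 + 3x2 + 5x3 + 2x4 ≥ 12   (nickel)
  x5 ≤ 3
  x1, x2, x3, x4, x5 ≥ 0.
The optimal basis is {return scrap}; scrap grade A, ferrochrome, scrap grade C, pure iron drop out. The silicon requirement is met with equality.
So return scrap = 10 kg.
Cost = 0.17·10 = 1.7000.

$1.70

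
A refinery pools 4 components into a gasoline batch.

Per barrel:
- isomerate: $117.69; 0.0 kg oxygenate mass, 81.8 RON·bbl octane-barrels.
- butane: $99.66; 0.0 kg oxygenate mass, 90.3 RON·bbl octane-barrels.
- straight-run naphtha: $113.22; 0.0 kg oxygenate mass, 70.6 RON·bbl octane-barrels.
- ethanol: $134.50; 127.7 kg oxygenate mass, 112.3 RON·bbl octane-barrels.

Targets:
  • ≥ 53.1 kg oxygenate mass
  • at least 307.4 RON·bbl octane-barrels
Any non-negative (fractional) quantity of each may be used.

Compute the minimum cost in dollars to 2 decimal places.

Set it up as a linear program. Let x1 = barrels of isomerate, x2 = barrels of butane, x3 = barrels of straight-run naphtha, x4 = barrels of ethanol.
Minimise 117.69x1 + 99.66x2 + 113.22x3 + 134.5x4 with:
  127.7x4 ≥ 53.1   (oxygenate mass)
  81.8x1 + 90.3x2 + 70.6x3 + 112.3x4 ≥ 307.4   (octane-barrels)
  x1, x2, x3, x4 ≥ 0.
At the optimum only butane, ethanol are positive (isomerate, straight-run naphtha = 0). Binding constraints: oxygenate mass and octane-barrels.
Optimal quantities: butane = 2.88708 barrels, ethanol = 0.415818 barrels.
Objective = 99.66·2.88708 + 134.5·0.415818 = 343.6539.

$343.65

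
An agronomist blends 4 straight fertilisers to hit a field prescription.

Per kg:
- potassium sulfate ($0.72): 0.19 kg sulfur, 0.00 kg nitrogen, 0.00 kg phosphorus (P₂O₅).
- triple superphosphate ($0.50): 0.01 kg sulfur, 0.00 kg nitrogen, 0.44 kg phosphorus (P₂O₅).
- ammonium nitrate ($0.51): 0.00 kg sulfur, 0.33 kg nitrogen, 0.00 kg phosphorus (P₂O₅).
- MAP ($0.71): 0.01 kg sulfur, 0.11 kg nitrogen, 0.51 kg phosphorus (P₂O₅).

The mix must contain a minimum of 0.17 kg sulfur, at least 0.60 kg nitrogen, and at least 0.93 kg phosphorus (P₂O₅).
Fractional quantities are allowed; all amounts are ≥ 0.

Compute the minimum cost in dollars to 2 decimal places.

Treat it as an LP. Let x1 = kg of potassium sulfate, x2 = kg of triple superphosphate, x3 = kg of ammonium nitrate, x4 = kg of MAP.
Minimize 0.72x1 + 0.5x2 + 0.51x3 + 0.71x4 s.t.:
  0.19x1 + 0.01x2 + 0.01x4 ≥ 0.17   (sulfur)
  0.33x3 + 0.11x4 ≥ 0.6   (nitrogen)
  0.44x2 + 0.51x4 ≥ 0.93   (phosphorus (P₂O₅))
  x1, x2, x3, x4 ≥ 0.
At the optimum only potassium sulfate, ammonium nitrate, MAP are positive (triple superphosphate = 0). There the sulfur, nitrogen, phosphorus (P₂O₅) constraints are tight.
That vertex is x1 = 0.7988, x3 = 1.21, x4 = 1.824.
Total cost: 0.72·0.7988 + 0.51·1.21 + 0.71·1.824 = 2.4873.

$2.49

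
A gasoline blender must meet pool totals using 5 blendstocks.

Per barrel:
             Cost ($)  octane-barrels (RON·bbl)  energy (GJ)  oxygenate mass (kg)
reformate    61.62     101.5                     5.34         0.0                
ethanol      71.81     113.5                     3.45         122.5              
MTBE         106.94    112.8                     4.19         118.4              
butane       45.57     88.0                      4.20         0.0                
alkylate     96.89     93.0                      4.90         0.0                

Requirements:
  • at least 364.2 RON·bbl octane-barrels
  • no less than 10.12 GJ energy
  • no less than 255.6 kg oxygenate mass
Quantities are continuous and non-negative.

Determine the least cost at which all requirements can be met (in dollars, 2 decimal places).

Treat it as an LP. Let x1 = barrels of reformate, x2 = barrels of ethanol, x3 = barrels of MTBE, x4 = barrels of butane, x5 = barrels of alkylate.
Minimize 61.62x1 + 71.81x2 + 106.94x3 + 45.57x4 + 96.89x5 with:
  101.5x1 + 113.5x2 + 112.8x3 + 88x4 + 93x5 ≥ 364.2   (octane-barrels)
  5.34x1 + 3.45x2 + 4.19x3 + 4.2x4 + 4.9x5 ≥ 10.12   (energy)
  122.5x2 + 118.4x3 ≥ 255.6   (oxygenate mass)
  x1, x2, x3, x4, x5 ≥ 0.
At the optimum only ethanol, butane are positive (reformate, MTBE, alkylate = 0). Binding constraints: octane-barrels and oxygenate mass.
Solving gives x2 = 2.08653, x4 = 1.44749.
Total cost: 71.81·2.08653 + 45.57·1.44749 = 215.7958.

$215.80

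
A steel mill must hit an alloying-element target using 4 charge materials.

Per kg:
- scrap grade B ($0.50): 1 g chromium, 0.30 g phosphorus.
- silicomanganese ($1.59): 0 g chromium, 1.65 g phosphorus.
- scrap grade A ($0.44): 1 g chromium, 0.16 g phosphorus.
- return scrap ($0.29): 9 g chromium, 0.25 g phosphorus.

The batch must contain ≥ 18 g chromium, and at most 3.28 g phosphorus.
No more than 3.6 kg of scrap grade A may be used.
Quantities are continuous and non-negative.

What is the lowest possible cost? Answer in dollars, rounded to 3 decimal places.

This is a linear program. Let x1 = kg of scrap grade B, x2 = kg of silicomanganese, x3 = kg of scrap grade A, x4 = kg of return scrap.
Minimise 0.5x1 + 1.59x2 + 0.44x3 + 0.29x4 with:
  1x1 + 1x3 + 9x4 ≥ 18   (chromium)
  0.3x1 + 1.65x2 + 0.16x3 + 0.25x4 ≤ 3.28   (phosphorus)
  x3 ≤ 3.6
  x1, x2, x3, x4 ≥ 0.
The minimum-cost mix takes nothing from scrap grade B, silicomanganese, scrap grade A — only return scrap. The chromium requirement is met with equality.
So return scrap = 2 kg.
Total cost: 0.29·2 = 0.58000.

$0.580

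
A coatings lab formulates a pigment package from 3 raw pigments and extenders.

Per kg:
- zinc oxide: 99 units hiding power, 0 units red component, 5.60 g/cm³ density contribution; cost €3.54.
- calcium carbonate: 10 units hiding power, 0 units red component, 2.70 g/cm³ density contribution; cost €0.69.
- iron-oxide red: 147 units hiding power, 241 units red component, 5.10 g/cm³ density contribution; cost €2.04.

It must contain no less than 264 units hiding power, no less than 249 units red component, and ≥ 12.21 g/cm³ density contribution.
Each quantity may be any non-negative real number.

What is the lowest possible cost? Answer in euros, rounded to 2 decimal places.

€4.38

This is a linear program. Let x1 = kg of zinc oxide, x2 = kg of calcium carbonate, x3 = kg of iron-oxide red.
min 3.54x1 + 0.69x2 + 2.04x3 s.t.:
  99x1 + 10x2 + 147x3 ≥ 264   (hiding power)
  241x3 ≥ 249   (red component)
  5.6x1 + 2.7x2 + 5.1x3 ≥ 12.21   (density contribution)
  x1, x2, x3 ≥ 0.
The optimal basis is {calcium carbonate, iron-oxide red}; zinc oxide drops out. Binding constraints: hiding power and density contribution.
Solving gives x2 = 1.297, x3 = 1.708.
Hence cost = 0.69·1.297 + 2.04·1.708 = €4.3793.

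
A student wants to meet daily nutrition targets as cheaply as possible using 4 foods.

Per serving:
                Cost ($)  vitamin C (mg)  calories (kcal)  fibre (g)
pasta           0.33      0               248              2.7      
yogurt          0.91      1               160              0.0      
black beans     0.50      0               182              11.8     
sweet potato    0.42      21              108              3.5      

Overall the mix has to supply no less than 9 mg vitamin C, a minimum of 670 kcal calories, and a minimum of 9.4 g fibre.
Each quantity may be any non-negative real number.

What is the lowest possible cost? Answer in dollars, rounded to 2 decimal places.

This is a linear program. Let x1 = servings of pasta, x2 = servings of yogurt, x3 = servings of black beans, x4 = servings of sweet potato.
Minimize 0.33x1 + 0.91x2 + 0.5x3 + 0.42x4 subject to:
  1x2 + 21x4 ≥ 9   (vitamin C)
  248x1 + 160x2 + 182x3 + 108x4 ≥ 670   (calories)
  2.7x1 + 11.8x3 + 3.5x4 ≥ 9.4   (fibre)
  x1, x2, x3, x4 ≥ 0.
The cheapest feasible vertex uses only pasta, black beans, sweet potato; yogurt is not used. The vitamin C, calories, fibre requirements are met with equality.
Solving gives x1 = 2.432, x3 = 0.113, x4 = 0.4286.
Total cost: 0.33·2.432 + 0.5·0.113 + 0.42·0.4286 = 1.0391.

$1.04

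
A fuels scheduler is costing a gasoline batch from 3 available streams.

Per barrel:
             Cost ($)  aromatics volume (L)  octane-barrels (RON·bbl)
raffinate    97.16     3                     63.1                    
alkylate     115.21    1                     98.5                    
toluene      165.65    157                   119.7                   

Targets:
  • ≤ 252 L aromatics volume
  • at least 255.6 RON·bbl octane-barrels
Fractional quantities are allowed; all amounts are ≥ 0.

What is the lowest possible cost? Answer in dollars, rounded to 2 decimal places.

Treat it as an LP. Let x1 = barrels of raffinate, x2 = barrels of alkylate, x3 = barrels of toluene.
Minimize 97.16x1 + 115.21x2 + 165.65x3 s.t.:
  3x1 + 1x2 + 157x3 ≤ 252   (aromatics volume)
  63.1x1 + 98.5x2 + 119.7x3 ≥ 255.6   (octane-barrels)
  x1, x2, x3 ≥ 0.
The cheapest feasible vertex uses only alkylate; raffinate, toluene are not used. There the octane-barrels constraint is tight.
So alkylate = 2.5949 barrels.
Total cost: 115.21·2.5949 = 298.9584.

$298.96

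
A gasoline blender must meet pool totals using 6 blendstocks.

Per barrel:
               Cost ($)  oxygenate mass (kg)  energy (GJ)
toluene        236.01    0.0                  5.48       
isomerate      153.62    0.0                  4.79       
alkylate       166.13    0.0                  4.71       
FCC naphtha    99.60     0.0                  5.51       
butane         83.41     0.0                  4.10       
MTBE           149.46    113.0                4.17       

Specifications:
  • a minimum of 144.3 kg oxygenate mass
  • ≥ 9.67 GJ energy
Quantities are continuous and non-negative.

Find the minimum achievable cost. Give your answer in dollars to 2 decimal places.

$269.40

Let x1 = barrels of toluene, x2 = barrels of isomerate, x3 = barrels of alkylate, x4 = barrels of FCC naphtha, x5 = barrels of butane, x6 = barrels of MTBE.
min 236.01x1 + 153.62x2 + 166.13x3 + 99.6x4 + 83.41x5 + 149.46x6 with:
  113x6 ≥ 144.3   (oxygenate mass)
  5.48x1 + 4.79x2 + 4.71x3 + 5.51x4 + 4.1x5 + 4.17x6 ≥ 9.67   (energy)
  x1, x2, x3, x4, x5, x6 ≥ 0.
At the optimum only FCC naphtha, MTBE are positive (toluene, isomerate, alkylate, butane = 0). Binding constraints: oxygenate mass and energy.
Optimal quantities: FCC naphtha = 0.7886 barrels, MTBE = 1.277 barrels.
Total cost: 99.6·0.7886 + 149.46·1.277 = 269.40498.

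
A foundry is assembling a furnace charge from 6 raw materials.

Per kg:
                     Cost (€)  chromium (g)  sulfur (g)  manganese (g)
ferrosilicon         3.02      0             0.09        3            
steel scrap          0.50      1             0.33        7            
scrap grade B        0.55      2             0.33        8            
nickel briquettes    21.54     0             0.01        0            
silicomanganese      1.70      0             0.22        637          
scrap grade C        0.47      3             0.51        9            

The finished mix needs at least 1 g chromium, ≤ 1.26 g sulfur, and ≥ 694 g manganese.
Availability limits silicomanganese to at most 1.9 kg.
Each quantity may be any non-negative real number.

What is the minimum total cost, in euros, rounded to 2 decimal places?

€2.00

Let x1 = kg of ferrosilicon, x2 = kg of steel scrap, x3 = kg of scrap grade B, x4 = kg of nickel briquettes, x5 = kg of silicomanganese, x6 = kg of scrap grade C.
Minimize 3.02x1 + 0.5x2 + 0.55x3 + 21.54x4 + 1.7x5 + 0.47x6 subject to:
  1x2 + 2x3 + 3x6 ≥ 1   (chromium)
  0.09x1 + 0.33x2 + 0.33x3 + 0.01x4 + 0.22x5 + 0.51x6 ≤ 1.26   (sulfur)
  3x1 + 7x2 + 8x3 + 637x5 + 9x6 ≥ 694   (manganese)
  x5 ≤ 1.9
  x1, x2, x3, x4, x5, x6 ≥ 0.
The minimum-cost mix takes nothing from ferrosilicon, steel scrap, scrap grade B, nickel briquettes — only silicomanganese, scrap grade C. Binding constraints: chromium and manganese.
Solving gives x5 = 1.085, x6 = 0.3333.
Hence cost = 1.7·1.085 + 0.47·0.3333 = €2.0012.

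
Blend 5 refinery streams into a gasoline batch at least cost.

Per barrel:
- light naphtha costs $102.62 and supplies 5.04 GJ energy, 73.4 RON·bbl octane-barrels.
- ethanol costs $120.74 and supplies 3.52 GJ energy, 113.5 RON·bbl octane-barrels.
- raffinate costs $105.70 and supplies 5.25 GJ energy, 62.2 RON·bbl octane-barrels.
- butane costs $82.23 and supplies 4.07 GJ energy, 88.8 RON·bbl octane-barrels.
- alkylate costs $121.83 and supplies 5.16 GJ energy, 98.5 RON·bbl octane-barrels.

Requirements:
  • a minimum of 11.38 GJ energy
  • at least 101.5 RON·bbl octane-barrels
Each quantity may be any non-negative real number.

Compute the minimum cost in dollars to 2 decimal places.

$229.12

Treat it as an LP. Let x1 = barrels of light naphtha, x2 = barrels of ethanol, x3 = barrels of raffinate, x4 = barrels of butane, x5 = barrels of alkylate.
Minimize 102.62x1 + 120.74x2 + 105.7x3 + 82.23x4 + 121.83x5 subject to:
  5.04x1 + 3.52x2 + 5.25x3 + 4.07x4 + 5.16x5 ≥ 11.38   (energy)
  73.4x1 + 113.5x2 + 62.2x3 + 88.8x4 + 98.5x5 ≥ 101.5   (octane-barrels)
  x1, x2, x3, x4, x5 ≥ 0.
At the optimum only raffinate is positive (light naphtha, ethanol, butane, alkylate = 0). There the energy constraint is tight.
Optimal quantities: raffinate = 2.1676 barrels.
Hence cost = 105.7·2.1676 = $229.1153.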